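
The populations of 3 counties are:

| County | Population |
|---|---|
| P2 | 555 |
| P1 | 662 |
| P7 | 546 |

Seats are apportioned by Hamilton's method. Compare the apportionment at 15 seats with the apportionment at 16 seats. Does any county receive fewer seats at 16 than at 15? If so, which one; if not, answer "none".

none

At 15 seats: P2 5, P1 5, P7 5.
At 16 seats: P2 5, P1 6, P7 5.
No county's allocation decreased.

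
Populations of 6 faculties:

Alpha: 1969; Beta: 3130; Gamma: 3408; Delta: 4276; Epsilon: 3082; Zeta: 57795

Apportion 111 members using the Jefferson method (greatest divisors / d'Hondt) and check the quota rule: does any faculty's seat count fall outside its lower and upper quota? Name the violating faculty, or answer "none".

Zeta

Standard quotas: Alpha 2.967, Beta 4.717, Gamma 5.136, Delta 6.444, Epsilon 4.644, Zeta 87.093.
Jefferson allocation: Alpha 3, Beta 4, Gamma 5, Delta 6, Epsilon 4, Zeta 89.
Zeta has quota 87.093 (lower 87, upper 88) but receives 89 — outside the quota interval.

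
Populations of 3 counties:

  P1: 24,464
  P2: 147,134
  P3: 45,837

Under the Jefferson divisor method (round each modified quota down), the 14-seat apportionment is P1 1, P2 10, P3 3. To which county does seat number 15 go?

P2

Priority for the next seat is population ÷ (current seats + 1).
Priorities: P1 12232.000, P2 13375.818, P3 11459.250.
Highest priority: P2.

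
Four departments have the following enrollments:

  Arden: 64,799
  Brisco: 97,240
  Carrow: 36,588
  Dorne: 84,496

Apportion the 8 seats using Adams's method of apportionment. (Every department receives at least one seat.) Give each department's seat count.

Standard divisor 283123/8 ≈ 35390.375; standard quotas: Arden 1.831, Brisco 2.748, Carrow 1.034, Dorne 2.388.
Rounding up gives 2, 3, 2, 3 = 10 seats, so the divisor must be adjusted.
With modified divisor 45400: modified quotas Arden 1.427, Brisco 2.142, Carrow 0.806, Dorne 1.861.
Rounding up: Arden 2, Brisco 3, Carrow 1, Dorne 2 (total 8).

Arden 2, Brisco 3, Carrow 1, Dorne 2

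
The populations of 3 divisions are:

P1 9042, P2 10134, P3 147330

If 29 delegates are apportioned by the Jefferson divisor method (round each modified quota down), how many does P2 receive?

1

Standard divisor 166506/29 ≈ 5741.586; standard quotas: P1 1.575, P2 1.765, P3 25.660.
Rounding down gives 1, 1, 25 = 27 seats, so the divisor must be adjusted.
With modified divisor 5400: modified quotas P1 1.674, P2 1.877, P3 27.283.
Rounding down: P1 1, P2 1, P3 27 (total 29).
P2 receives 1.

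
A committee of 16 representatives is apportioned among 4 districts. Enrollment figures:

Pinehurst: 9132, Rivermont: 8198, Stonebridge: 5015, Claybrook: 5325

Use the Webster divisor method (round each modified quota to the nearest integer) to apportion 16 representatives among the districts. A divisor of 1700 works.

Pinehurst: 5, Rivermont: 5, Stonebridge: 3, Claybrook: 3

With modified divisor 1700: modified quotas Pinehurst 5.372, Rivermont 4.822, Stonebridge 2.950, Claybrook 3.132.
Rounding to the nearest integer: Pinehurst 5, Rivermont 5, Stonebridge 3, Claybrook 3 (total 16).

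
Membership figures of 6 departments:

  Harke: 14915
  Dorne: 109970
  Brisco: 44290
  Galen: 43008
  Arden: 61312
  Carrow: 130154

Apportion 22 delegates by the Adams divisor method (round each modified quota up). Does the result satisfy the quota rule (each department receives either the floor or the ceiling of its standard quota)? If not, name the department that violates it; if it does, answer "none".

Standard quotas: Harke 0.813, Dorne 5.994, Brisco 2.414, Galen 2.344, Arden 3.342, Carrow 7.094.
Adams allocation: Harke 1, Dorne 6, Brisco 3, Galen 2, Arden 3, Carrow 7.
Every allocation lies between the lower and upper quota.

none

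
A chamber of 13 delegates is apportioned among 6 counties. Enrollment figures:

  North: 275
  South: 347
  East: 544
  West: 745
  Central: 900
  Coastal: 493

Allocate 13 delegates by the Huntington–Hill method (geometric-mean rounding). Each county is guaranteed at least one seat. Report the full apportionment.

North 1, South 1, East 2, West 3, Central 4, Coastal 2

With divisor 253: modified quotas North 1.087, South 1.372, East 2.150, West 2.945, Central 3.557, Coastal 1.949.
Geometric-mean thresholds: North √(1·2)=1.414, South √(1·2)=1.414, East √(2·3)=2.449, West √(2·3)=2.449, Central √(3·4)=3.464, Coastal √(1·2)=1.414.
Each quota rounded against its threshold gives North 1, South 1, East 2, West 3, Central 4, Coastal 2 (total 13).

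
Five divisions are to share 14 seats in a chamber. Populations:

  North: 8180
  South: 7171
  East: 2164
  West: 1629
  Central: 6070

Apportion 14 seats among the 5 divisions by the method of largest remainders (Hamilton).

Total 25214; standard divisor 25214/14 = 1801.
Standard quotas: North 4.5419, South 3.9817, East 1.2016, West 0.9045, Central 3.3703.
Lower quotas: North 4, South 3, East 1, West 0, Central 3 (sum 11, leaving 3 seats).
Remainders in descending order: South 0.9817, West 0.9045, North 0.5419, Central 0.3703, East 0.2016.
The surplus seats go to South, West, North.

North: 5; South: 4; East: 1; West: 1; Central: 3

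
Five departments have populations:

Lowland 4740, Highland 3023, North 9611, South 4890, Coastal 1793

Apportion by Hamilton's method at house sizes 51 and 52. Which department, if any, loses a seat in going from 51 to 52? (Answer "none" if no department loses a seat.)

At 51 seats: Lowland 10, Highland 7, North 20, South 10, Coastal 4.
At 52 seats: Lowland 10, Highland 6, North 21, South 11, Coastal 4.
Highland drops from 7 to 6.

Highland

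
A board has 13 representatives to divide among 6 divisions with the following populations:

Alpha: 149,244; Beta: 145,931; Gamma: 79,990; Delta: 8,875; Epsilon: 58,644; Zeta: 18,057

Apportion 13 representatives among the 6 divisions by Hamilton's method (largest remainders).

Alpha=4, Beta=4, Gamma=2, Delta=0, Epsilon=2, Zeta=1

The standard divisor is 460741/13 ≈ 35441.615.
Standard quotas: Alpha 4.2110, Beta 4.1175, Gamma 2.2570, Delta 0.2504, Epsilon 1.6547, Zeta 0.5095.
Lower quotas: Alpha 4, Beta 4, Gamma 2, Delta 0, Epsilon 1, Zeta 0 (sum 11, leaving 2 seats).
Remainders in descending order: Epsilon 0.6547, Zeta 0.5095, Gamma 0.2570, Delta 0.2504, Alpha 0.2110, Beta 0.1175.
Largest remainders: Epsilon, Zeta receive the extra seats.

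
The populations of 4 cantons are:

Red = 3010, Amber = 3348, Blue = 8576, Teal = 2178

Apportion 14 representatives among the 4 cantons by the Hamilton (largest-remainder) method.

Red 2; Amber 3; Blue 7; Teal 2

Total 17112; standard divisor 17112/14 ≈ 1222.286.
Standard quotas: Red 2.4626, Amber 2.7391, Blue 7.0164, Teal 1.7819.
Lower quotas: Red 2, Amber 2, Blue 7, Teal 1 (sum 12, leaving 2 seats).
Remainders in descending order: Teal 0.7819, Amber 0.7391, Red 0.4626, Blue 0.0164.
The surplus seats go to Teal, Amber.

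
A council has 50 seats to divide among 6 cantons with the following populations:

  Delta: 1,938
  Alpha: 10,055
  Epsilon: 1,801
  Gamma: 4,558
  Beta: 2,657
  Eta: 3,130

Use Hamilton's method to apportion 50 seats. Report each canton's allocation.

Delta=4, Alpha=21, Epsilon=4, Gamma=9, Beta=6, Eta=6

The standard divisor is 24139/50 ≈ 482.78.
Standard quotas: Delta 4.0143, Alpha 20.8273, Epsilon 3.7305, Gamma 9.4412, Beta 5.5035, Eta 6.4833.
Lower quotas: Delta 4, Alpha 20, Epsilon 3, Gamma 9, Beta 5, Eta 6 (sum 47, leaving 3 seats).
Remainders in descending order: Alpha 0.8273, Epsilon 0.7305, Beta 0.5035, Eta 0.4833, Gamma 0.4412, Delta 0.0143.
Largest remainders: Alpha, Epsilon, Beta receive the extra seats.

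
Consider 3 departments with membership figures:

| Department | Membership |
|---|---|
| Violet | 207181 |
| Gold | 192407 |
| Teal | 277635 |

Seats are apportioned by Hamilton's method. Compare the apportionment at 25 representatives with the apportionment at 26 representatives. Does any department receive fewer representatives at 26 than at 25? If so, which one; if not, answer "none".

none

At 25 seats: Violet 8, Gold 7, Teal 10.
At 26 seats: Violet 8, Gold 7, Teal 11.
No department's allocation decreased.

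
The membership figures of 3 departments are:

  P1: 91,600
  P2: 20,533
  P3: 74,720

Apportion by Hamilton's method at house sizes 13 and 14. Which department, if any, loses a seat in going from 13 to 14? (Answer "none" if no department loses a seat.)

At 13 seats: P1 6, P2 2, P3 5.
At 14 seats: P1 7, P2 1, P3 6.
P2 drops from 2 to 1.

P2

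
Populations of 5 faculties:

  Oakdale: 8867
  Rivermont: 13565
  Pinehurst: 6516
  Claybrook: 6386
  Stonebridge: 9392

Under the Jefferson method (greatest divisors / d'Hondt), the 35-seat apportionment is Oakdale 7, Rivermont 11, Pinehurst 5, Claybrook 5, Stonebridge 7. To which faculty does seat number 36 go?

Priority for the next seat is population ÷ (current seats + 1).
Priorities: Oakdale 1108.375, Rivermont 1130.417, Pinehurst 1086.000, Claybrook 1064.333, Stonebridge 1174.000.
Highest priority: Stonebridge.

Stonebridge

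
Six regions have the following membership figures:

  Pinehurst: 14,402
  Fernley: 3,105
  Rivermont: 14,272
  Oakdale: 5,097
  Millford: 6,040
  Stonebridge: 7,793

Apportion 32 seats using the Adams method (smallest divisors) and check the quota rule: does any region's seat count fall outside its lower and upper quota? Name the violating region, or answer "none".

Standard quotas: Pinehurst 9.088, Fernley 1.959, Rivermont 9.006, Oakdale 3.216, Millford 3.812, Stonebridge 4.918.
Adams allocation: Pinehurst 9, Fernley 2, Rivermont 9, Oakdale 3, Millford 4, Stonebridge 5.
Every allocation lies between the lower and upper quota.

none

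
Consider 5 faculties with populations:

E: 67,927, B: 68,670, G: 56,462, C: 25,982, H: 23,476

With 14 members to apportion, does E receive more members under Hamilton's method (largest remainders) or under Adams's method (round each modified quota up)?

Hamilton

Hamilton: E 4, B 4, G 3, C 2, H 1.
Adams: E 3, B 4, G 3, C 2, H 2.
E gets 4 under Hamilton and 3 under Adams.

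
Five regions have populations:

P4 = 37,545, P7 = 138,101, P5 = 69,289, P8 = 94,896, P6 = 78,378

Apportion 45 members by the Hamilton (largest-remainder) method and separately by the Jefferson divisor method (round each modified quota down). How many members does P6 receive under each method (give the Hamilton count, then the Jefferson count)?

Hamilton: P4 4, P7 15, P5 8, P8 10, P6 8.
Jefferson: P4 4, P7 15, P5 7, P8 10, P6 9.
P6 gets 8 under Hamilton and 9 under Jefferson.

8 and 9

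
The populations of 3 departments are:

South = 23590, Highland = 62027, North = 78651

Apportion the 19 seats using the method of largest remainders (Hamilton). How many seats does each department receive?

The standard divisor is 164268/19 ≈ 8645.684.
Standard quotas: South 2.7285, Highland 7.1743, North 9.0971.
Lower quotas: South 2, Highland 7, North 9 (sum 18, leaving 1 seat).
Remainders in descending order: South 0.7285, Highland 0.1743, North 0.0971.
Largest remainder: South receives the extra seat.

South 3, Highland 7, North 9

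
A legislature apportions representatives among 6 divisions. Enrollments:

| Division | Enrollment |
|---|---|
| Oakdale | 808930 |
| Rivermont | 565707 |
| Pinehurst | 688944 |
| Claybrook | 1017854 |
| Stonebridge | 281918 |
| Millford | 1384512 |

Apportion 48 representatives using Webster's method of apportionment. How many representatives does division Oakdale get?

Standard divisor 4747865/48 ≈ 98913.854; standard quotas: Oakdale 8.178, Rivermont 5.719, Pinehurst 6.965, Claybrook 10.290, Stonebridge 2.850, Millford 13.997.
Rounding to the nearest integer gives Oakdale 8, Rivermont 6, Pinehurst 7, Claybrook 10, Stonebridge 3, Millford 14 — total 48, matching the house size, so no adjustment is needed.
Oakdale receives 8.

8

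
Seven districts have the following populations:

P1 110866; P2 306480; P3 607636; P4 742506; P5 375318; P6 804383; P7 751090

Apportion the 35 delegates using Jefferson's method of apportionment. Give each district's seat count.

Standard divisor 3698279/35 ≈ 105665.114; standard quotas: P1 1.049, P2 2.900, P3 5.751, P4 7.027, P5 3.552, P6 7.613, P7 7.108.
Rounding down gives 1, 2, 5, 7, 3, 7, 7 = 32 seats, so the divisor must be adjusted.
With modified divisor 97200: modified quotas P1 1.141, P2 3.153, P3 6.251, P4 7.639, P5 3.861, P6 8.276, P7 7.727.
Rounding down: P1 1, P2 3, P3 6, P4 7, P5 3, P6 8, P7 7 (total 35).

P1: 1; P2: 3; P3: 6; P4: 7; P5: 3; P6: 8; P7: 7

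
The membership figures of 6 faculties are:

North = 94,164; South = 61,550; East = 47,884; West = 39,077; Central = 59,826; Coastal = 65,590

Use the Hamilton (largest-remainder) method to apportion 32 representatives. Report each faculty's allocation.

North 8; South 5; East 4; West 4; Central 5; Coastal 6

The standard divisor is 368091/32 ≈ 11502.844.
Standard quotas: North 8.1861, South 5.3509, East 4.1628, West 3.3972, Central 5.2010, Coastal 5.7021.
Lower quotas: North 8, South 5, East 4, West 3, Central 5, Coastal 5 (sum 30, leaving 2 seats).
Remainders in descending order: Coastal 0.7021, West 0.3972, South 0.3509, Central 0.2010, North 0.1861, East 0.1628.
The surplus seats go to Coastal, West.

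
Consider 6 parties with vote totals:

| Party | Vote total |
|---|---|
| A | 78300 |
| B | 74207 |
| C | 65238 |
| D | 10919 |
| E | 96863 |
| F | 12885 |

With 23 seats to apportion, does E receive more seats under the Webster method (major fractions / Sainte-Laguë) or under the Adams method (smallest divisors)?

Webster: A 5, B 5, C 4, D 1, E 7, F 1.
Adams: A 5, B 5, C 5, D 1, E 6, F 1.
E gets 7 under Webster and 6 under Adams.

Webster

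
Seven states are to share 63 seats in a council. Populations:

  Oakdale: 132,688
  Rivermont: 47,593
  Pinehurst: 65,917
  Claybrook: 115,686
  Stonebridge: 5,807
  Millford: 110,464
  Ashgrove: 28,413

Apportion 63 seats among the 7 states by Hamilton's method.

Oakdale: 16, Rivermont: 6, Pinehurst: 8, Claybrook: 14, Stonebridge: 1, Millford: 14, Ashgrove: 4

The standard divisor is 506568/63 ≈ 8040.762.
Standard quotas: Oakdale 16.5019, Rivermont 5.9190, Pinehurst 8.1979, Claybrook 14.3874, Stonebridge 0.7222, Millford 13.7380, Ashgrove 3.5336.
Lower quotas: Oakdale 16, Rivermont 5, Pinehurst 8, Claybrook 14, Stonebridge 0, Millford 13, Ashgrove 3 (sum 59, leaving 4 seats).
Remainders in descending order: Rivermont 0.9190, Millford 0.7380, Stonebridge 0.7222, Ashgrove 0.5336, Oakdale 0.5019, Claybrook 0.3874, Pinehurst 0.1979.
The surplus seats go to Rivermont, Millford, Stonebridge, Ashgrove.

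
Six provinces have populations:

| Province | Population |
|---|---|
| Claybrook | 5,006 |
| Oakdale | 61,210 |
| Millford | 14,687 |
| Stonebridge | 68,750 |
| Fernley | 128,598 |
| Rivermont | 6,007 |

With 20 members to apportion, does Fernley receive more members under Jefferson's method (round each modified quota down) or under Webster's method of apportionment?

Jefferson

Jefferson: Claybrook 0, Oakdale 4, Millford 1, Stonebridge 5, Fernley 10, Rivermont 0.
Webster: Claybrook 0, Oakdale 5, Millford 1, Stonebridge 5, Fernley 9, Rivermont 0.
Fernley gets 10 under Jefferson and 9 under Webster.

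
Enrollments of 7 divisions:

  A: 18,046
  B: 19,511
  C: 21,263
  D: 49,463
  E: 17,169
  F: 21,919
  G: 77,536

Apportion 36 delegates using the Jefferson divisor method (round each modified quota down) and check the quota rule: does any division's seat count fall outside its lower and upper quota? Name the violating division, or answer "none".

none

Standard quotas: A 2.889, B 3.123, C 3.403, D 7.917, E 2.748, F 3.508, G 12.411.
Jefferson allocation: A 3, B 3, C 3, D 8, E 3, F 3, G 13.
Every allocation lies between the lower and upper quota.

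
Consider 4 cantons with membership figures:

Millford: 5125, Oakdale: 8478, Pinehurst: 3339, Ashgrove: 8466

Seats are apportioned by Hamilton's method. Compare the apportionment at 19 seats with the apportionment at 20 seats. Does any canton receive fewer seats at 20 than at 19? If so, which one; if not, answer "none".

At 19 seats: Millford 4, Oakdale 6, Pinehurst 3, Ashgrove 6.
At 20 seats: Millford 4, Oakdale 7, Pinehurst 2, Ashgrove 7.
Pinehurst drops from 3 to 2.

Pinehurst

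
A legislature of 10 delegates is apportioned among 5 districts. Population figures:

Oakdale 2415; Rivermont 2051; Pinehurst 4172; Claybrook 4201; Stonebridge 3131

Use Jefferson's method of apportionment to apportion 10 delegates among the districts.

Standard divisor 15970/10 ≈ 1597; standard quotas: Oakdale 1.512, Rivermont 1.284, Pinehurst 2.612, Claybrook 2.631, Stonebridge 1.961.
Rounding down gives 1, 1, 2, 2, 1 = 7 seats, so the divisor must be adjusted.
With modified divisor 1300: modified quotas Oakdale 1.858, Rivermont 1.578, Pinehurst 3.209, Claybrook 3.232, Stonebridge 2.408.
Rounding down: Oakdale 1, Rivermont 1, Pinehurst 3, Claybrook 3, Stonebridge 2 (total 10).

Oakdale: 1, Rivermont: 1, Pinehurst: 3, Claybrook: 3, Stonebridge: 2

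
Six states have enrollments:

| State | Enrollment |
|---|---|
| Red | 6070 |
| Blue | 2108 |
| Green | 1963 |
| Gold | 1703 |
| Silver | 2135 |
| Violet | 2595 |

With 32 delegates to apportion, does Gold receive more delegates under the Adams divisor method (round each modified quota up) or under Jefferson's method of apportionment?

Adams: Red 11, Blue 4, Green 4, Gold 4, Silver 4, Violet 5.
Jefferson: Red 12, Blue 4, Green 4, Gold 3, Silver 4, Violet 5.
Gold gets 4 under Adams and 3 under Jefferson.

Adams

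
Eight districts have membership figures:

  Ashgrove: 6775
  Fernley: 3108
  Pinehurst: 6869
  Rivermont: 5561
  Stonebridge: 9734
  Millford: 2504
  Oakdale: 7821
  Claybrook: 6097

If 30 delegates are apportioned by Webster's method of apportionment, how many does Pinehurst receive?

Standard divisor 48469/30 ≈ 1615.633; standard quotas: Ashgrove 4.193, Fernley 1.924, Pinehurst 4.252, Rivermont 3.442, Stonebridge 6.025, Millford 1.550, Oakdale 4.841, Claybrook 3.774.
Rounding to the nearest integer gives Ashgrove 4, Fernley 2, Pinehurst 4, Rivermont 3, Stonebridge 6, Millford 2, Oakdale 5, Claybrook 4 — total 30, matching the house size, so no adjustment is needed.
Pinehurst receives 4.

4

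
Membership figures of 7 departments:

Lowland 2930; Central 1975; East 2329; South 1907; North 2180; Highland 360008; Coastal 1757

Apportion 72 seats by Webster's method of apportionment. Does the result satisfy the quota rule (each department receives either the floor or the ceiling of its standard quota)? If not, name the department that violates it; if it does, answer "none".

Highland

Standard quotas: Lowland 0.565, Central 0.381, East 0.449, South 0.368, North 0.421, Highland 69.476, Coastal 0.339.
Webster allocation: Lowland 1, Central 0, East 0, South 0, North 0, Highland 71, Coastal 0.
Highland has quota 69.476 (lower 69, upper 70) but receives 71 — outside the quota interval.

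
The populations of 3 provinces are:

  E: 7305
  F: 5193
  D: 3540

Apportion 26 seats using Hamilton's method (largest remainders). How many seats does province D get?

6

Standard divisor: 16038 ÷ 26 ≈ 616.846.
Standard quotas: E 11.8425, F 8.4186, D 5.7389.
Lower quotas: E 11, F 8, D 5 (sum 24, leaving 2 seats).
Remainders in descending order: E 0.8425, D 0.7389, F 0.4186.
The surplus seats go to E, D.
D receives 6.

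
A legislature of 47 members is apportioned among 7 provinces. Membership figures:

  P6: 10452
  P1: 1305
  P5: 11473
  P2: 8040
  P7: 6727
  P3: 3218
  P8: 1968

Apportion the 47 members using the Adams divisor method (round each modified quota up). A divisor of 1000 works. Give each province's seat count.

With modified divisor 1000: modified quotas P6 10.452, P1 1.305, P5 11.473, P2 8.040, P7 6.727, P3 3.218, P8 1.968.
Rounding up: P6 11, P1 2, P5 12, P2 9, P7 7, P3 4, P8 2 (total 47).

P6 11, P1 2, P5 12, P2 9, P7 7, P3 4, P8 2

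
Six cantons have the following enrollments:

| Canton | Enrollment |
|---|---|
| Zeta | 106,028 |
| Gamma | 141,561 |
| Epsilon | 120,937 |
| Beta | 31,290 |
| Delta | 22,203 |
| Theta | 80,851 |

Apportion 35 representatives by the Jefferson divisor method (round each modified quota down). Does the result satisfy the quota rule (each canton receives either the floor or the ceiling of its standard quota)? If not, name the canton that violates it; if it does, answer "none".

none

Standard quotas: Zeta 7.380, Gamma 9.853, Epsilon 8.417, Beta 2.178, Delta 1.545, Theta 5.627.
Jefferson allocation: Zeta 7, Gamma 10, Epsilon 9, Beta 2, Delta 1, Theta 6.
Every allocation lies between the lower and upper quota.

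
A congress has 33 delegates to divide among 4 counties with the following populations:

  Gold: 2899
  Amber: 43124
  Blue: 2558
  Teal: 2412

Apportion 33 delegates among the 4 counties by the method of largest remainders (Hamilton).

The standard divisor is 50993/33 ≈ 1545.242.
Standard quotas: Gold 1.8761, Amber 27.9076, Blue 1.6554, Teal 1.5609.
Lower quotas: Gold 1, Amber 27, Blue 1, Teal 1 (sum 30, leaving 3 seats).
Remainders in descending order: Amber 0.9076, Gold 0.8761, Blue 0.6554, Teal 0.5609.
The surplus seats go to Amber, Gold, Blue.

Gold=2, Amber=28, Blue=2, Teal=1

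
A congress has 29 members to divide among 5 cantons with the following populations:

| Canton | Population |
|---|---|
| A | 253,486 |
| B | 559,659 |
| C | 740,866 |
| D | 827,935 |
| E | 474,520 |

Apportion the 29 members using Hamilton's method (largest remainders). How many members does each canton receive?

The standard divisor is 2856466/29 ≈ 98498.828.
Standard quotas: A 2.5735, B 5.6819, C 7.5216, D 8.4055, E 4.8175.
Lower quotas: A 2, B 5, C 7, D 8, E 4 (sum 26, leaving 3 seats).
Remainders in descending order: E 0.8175, B 0.6819, A 0.5735, C 0.5216, D 0.4055.
The surplus seats go to E, B, A.

A 3, B 6, C 7, D 8, E 5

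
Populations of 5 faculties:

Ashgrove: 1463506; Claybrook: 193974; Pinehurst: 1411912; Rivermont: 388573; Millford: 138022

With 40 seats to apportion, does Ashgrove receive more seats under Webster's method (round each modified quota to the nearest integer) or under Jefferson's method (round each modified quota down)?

Webster: Ashgrove 16, Claybrook 2, Pinehurst 16, Rivermont 4, Millford 2.
Jefferson: Ashgrove 17, Claybrook 2, Pinehurst 16, Rivermont 4, Millford 1.
Ashgrove gets 16 under Webster and 17 under Jefferson.

Jefferson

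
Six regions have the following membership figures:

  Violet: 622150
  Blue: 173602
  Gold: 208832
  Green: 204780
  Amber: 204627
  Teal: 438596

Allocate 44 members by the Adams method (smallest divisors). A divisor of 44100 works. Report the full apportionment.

With modified divisor 44100: modified quotas Violet 14.108, Blue 3.937, Gold 4.735, Green 4.644, Amber 4.640, Teal 9.945.
Rounding up: Violet 15, Blue 4, Gold 5, Green 5, Amber 5, Teal 10 (total 44).

Violet=15; Blue=4; Gold=5; Green=5; Amber=5; Teal=10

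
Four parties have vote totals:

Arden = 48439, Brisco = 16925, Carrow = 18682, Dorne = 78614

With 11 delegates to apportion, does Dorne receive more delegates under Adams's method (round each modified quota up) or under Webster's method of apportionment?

Webster

Adams: Arden 3, Brisco 1, Carrow 2, Dorne 5.
Webster: Arden 3, Brisco 1, Carrow 1, Dorne 6.
Dorne gets 5 under Adams and 6 under Webster.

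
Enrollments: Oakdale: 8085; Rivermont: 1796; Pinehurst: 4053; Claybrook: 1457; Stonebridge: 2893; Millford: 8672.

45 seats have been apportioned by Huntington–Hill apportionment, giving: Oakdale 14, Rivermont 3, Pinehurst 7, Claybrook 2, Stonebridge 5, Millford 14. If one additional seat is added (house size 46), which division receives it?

Priority for the next seat is population ÷ (√(s·(s+1))).
Priorities: Oakdale 557.918, Rivermont 518.461, Pinehurst 541.605, Claybrook 594.818, Stonebridge 528.187, Millford 598.425.
Highest priority: Millford.

Millford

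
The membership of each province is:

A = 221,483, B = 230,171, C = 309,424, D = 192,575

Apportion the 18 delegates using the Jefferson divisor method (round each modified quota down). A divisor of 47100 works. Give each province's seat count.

A 4, B 4, C 6, D 4

With modified divisor 47100: modified quotas A 4.702, B 4.887, C 6.570, D 4.089.
Rounding down: A 4, B 4, C 6, D 4 (total 18).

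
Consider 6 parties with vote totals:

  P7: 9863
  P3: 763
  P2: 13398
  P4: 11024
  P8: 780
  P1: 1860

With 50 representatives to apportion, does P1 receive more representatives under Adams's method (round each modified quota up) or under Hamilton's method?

Adams: P7 13, P3 1, P2 18, P4 14, P8 1, P1 3.
Hamilton: P7 13, P3 1, P2 18, P4 15, P8 1, P1 2.
P1 gets 3 under Adams and 2 under Hamilton.

Adams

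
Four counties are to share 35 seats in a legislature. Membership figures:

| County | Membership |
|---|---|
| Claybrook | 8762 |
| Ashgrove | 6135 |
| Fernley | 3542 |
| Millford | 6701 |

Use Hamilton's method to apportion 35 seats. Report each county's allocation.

Claybrook: 12; Ashgrove: 9; Fernley: 5; Millford: 9

Standard divisor: 25140 ÷ 35 ≈ 718.286.
Standard quotas: Claybrook 12.1985, Ashgrove 8.5412, Fernley 4.9312, Millford 9.3292.
Lower quotas: Claybrook 12, Ashgrove 8, Fernley 4, Millford 9 (sum 33, leaving 2 seats).
Remainders in descending order: Fernley 0.9312, Ashgrove 0.5412, Millford 0.3292, Claybrook 0.1985.
The surplus seats go to Fernley, Ashgrove.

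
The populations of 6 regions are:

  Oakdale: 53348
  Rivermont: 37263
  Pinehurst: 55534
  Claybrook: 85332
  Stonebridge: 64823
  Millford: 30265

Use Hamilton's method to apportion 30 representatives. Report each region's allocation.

Standard divisor: 326565 ÷ 30 ≈ 10885.5.
Standard quotas: Oakdale 4.9008, Rivermont 3.4232, Pinehurst 5.1016, Claybrook 7.8391, Stonebridge 5.9550, Millford 2.7803.
Lower quotas: Oakdale 4, Rivermont 3, Pinehurst 5, Claybrook 7, Stonebridge 5, Millford 2 (sum 26, leaving 4 seats).
Remainders in descending order: Stonebridge 0.9550, Oakdale 0.9008, Claybrook 0.8391, Millford 0.7803, Rivermont 0.4232, Pinehurst 0.1016.
The surplus seats go to Stonebridge, Oakdale, Claybrook, Millford.

Oakdale 5; Rivermont 3; Pinehurst 5; Claybrook 8; Stonebridge 6; Millford 3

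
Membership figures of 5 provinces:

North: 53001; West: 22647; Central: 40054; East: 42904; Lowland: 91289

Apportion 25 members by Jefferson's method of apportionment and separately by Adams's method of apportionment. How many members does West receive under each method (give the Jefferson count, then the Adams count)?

2 and 3

Jefferson: North 5, West 2, Central 4, East 4, Lowland 10.
Adams: North 5, West 3, Central 4, East 4, Lowland 9.
West gets 2 under Jefferson and 3 under Adams.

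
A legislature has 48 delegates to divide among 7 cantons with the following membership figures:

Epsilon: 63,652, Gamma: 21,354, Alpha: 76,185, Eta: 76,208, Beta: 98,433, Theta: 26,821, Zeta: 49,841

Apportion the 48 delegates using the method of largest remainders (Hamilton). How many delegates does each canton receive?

The standard divisor is 412494/48 ≈ 8593.625.
Standard quotas: Epsilon 7.4069, Gamma 2.4849, Alpha 8.8653, Eta 8.8680, Beta 11.4542, Theta 3.1210, Zeta 5.7998.
Lower quotas: Epsilon 7, Gamma 2, Alpha 8, Eta 8, Beta 11, Theta 3, Zeta 5 (sum 44, leaving 4 seats).
Remainders in descending order: Eta 0.8680, Alpha 0.8653, Zeta 0.7998, Gamma 0.4849, Beta 0.4542, Epsilon 0.4069, Theta 0.1210.
Largest remainders: Eta, Alpha, Zeta, Gamma receive the extra seats.

Epsilon: 7, Gamma: 3, Alpha: 9, Eta: 9, Beta: 11, Theta: 3, Zeta: 6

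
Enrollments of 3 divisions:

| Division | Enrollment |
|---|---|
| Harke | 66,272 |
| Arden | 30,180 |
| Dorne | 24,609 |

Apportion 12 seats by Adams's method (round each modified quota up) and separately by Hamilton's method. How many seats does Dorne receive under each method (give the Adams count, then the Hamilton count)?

Adams: Harke 6, Arden 3, Dorne 3.
Hamilton: Harke 7, Arden 3, Dorne 2.
Dorne gets 3 under Adams and 2 under Hamilton.

3 and 2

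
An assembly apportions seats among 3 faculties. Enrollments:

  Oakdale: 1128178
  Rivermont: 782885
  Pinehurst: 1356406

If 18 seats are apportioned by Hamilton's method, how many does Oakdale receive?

Standard divisor: 3267469 ÷ 18 ≈ 181526.056.
Standard quotas: Oakdale 6.2150, Rivermont 4.3128, Pinehurst 7.4722.
Lower quotas: Oakdale 6, Rivermont 4, Pinehurst 7 (sum 17, leaving 1 seat).
Remainders in descending order: Pinehurst 0.4722, Rivermont 0.3128, Oakdale 0.2150.
The surplus seat goes to Pinehurst.
Oakdale receives 6.

6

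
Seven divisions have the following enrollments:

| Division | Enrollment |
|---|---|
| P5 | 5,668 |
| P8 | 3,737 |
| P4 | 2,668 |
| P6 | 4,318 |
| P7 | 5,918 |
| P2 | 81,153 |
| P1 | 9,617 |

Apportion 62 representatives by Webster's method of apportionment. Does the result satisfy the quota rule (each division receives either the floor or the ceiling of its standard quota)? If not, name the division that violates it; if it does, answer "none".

P2

Standard quotas: P5 3.108, P8 2.049, P4 1.463, P6 2.368, P7 3.245, P2 44.495, P1 5.273.
Webster allocation: P5 3, P8 2, P4 1, P6 2, P7 3, P2 46, P1 5.
P2 has quota 44.495 (lower 44, upper 45) but receives 46 — outside the quota interval.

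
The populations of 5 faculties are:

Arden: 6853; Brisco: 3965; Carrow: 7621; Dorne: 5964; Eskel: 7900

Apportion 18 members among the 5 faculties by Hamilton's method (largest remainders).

The standard divisor is 32303/18 ≈ 1794.611.
Standard quotas: Arden 3.8187, Brisco 2.2094, Carrow 4.2466, Dorne 3.3233, Eskel 4.4021.
Lower quotas: Arden 3, Brisco 2, Carrow 4, Dorne 3, Eskel 4 (sum 16, leaving 2 seats).
Remainders in descending order: Arden 0.8187, Eskel 0.4021, Dorne 0.3233, Carrow 0.2466, Brisco 0.2094.
The surplus seats go to Arden, Eskel.

Arden: 4, Brisco: 2, Carrow: 4, Dorne: 3, Eskel: 5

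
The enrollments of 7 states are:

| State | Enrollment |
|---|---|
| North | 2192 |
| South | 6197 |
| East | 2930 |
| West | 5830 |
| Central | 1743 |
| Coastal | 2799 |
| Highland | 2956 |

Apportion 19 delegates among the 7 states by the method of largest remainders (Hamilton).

North 2; South 5; East 2; West 5; Central 1; Coastal 2; Highland 2

Total 24647; standard divisor 24647/19 ≈ 1297.211.
Standard quotas: North 1.6898, South 4.7772, East 2.2587, West 4.4943, Central 1.3437, Coastal 2.1577, Highland 2.2787.
Lower quotas: North 1, South 4, East 2, West 4, Central 1, Coastal 2, Highland 2 (sum 16, leaving 3 seats).
Remainders in descending order: South 0.7772, North 0.6898, West 0.4943, Central 0.3437, Highland 0.2787, East 0.2587, Coastal 0.1577.
Largest remainders: South, North, West receive the extra seats.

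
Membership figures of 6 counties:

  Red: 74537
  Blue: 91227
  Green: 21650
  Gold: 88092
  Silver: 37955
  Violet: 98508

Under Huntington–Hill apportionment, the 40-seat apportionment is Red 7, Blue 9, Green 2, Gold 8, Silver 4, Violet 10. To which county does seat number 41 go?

Gold

Priority for the next seat is population ÷ (√(s·(s+1))).
Priorities: Red 9960.426, Blue 9616.170, Green 8838.575, Gold 10381.742, Silver 8486.996, Violet 9392.369.
Highest priority: Gold.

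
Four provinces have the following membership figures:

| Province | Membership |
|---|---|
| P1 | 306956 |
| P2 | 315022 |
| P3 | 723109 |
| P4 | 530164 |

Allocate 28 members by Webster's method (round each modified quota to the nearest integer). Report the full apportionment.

P1 4, P2 5, P3 11, P4 8

Standard divisor 1875251/28 ≈ 66973.25; standard quotas: P1 4.583, P2 4.704, P3 10.797, P4 7.916.
Rounding to the nearest integer gives 5, 5, 11, 8 = 29 seats, so the divisor must be adjusted.
With modified divisor 68540: modified quotas P1 4.478, P2 4.596, P3 10.550, P4 7.735.
Rounding to the nearest integer: P1 4, P2 5, P3 11, P4 8 (total 28).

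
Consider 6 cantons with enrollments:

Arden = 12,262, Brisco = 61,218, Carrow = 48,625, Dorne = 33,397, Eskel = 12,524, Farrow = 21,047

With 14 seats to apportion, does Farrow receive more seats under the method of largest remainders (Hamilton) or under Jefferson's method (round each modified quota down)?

Hamilton: Arden 1, Brisco 4, Carrow 4, Dorne 2, Eskel 1, Farrow 2.
Jefferson: Arden 1, Brisco 5, Carrow 4, Dorne 2, Eskel 1, Farrow 1.
Farrow gets 2 under Hamilton and 1 under Jefferson.

Hamilton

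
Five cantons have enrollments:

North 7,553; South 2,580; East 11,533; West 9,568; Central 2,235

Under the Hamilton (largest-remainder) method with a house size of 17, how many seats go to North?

Standard divisor: 33469 ÷ 17 ≈ 1968.765.
Standard quotas: North 3.8364, South 1.3105, East 5.8580, West 4.8599, Central 1.1352.
Lower quotas: North 3, South 1, East 5, West 4, Central 1 (sum 14, leaving 3 seats).
Remainders in descending order: West 0.8599, East 0.8580, North 0.8364, South 0.3105, Central 0.1352.
Largest remainders: West, East, North receive the extra seats.
North receives 4.

4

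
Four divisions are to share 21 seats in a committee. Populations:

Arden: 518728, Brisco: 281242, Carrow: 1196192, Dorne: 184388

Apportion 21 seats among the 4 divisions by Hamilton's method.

Standard divisor: 2180550 ÷ 21 ≈ 103835.714.
Standard quotas: Arden 4.9957, Brisco 2.7085, Carrow 11.5200, Dorne 1.7758.
Lower quotas: Arden 4, Brisco 2, Carrow 11, Dorne 1 (sum 18, leaving 3 seats).
Remainders in descending order: Arden 0.9957, Dorne 0.7758, Brisco 0.7085, Carrow 0.5200.
The surplus seats go to Arden, Dorne, Brisco.

Arden 5, Brisco 3, Carrow 11, Dorne 2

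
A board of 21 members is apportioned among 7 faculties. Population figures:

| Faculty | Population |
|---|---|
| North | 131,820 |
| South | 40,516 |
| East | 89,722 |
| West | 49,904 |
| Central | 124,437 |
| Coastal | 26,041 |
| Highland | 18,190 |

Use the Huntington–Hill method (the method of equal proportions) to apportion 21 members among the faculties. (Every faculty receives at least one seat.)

North 6, South 2, East 4, West 2, Central 5, Coastal 1, Highland 1

With divisor 23393: modified quotas North 5.635, South 1.732, East 3.835, West 2.133, Central 5.319, Coastal 1.113, Highland 0.778.
Geometric-mean thresholds: North √(5·6)=5.477, South √(1·2)=1.414, East √(3·4)=3.464, West √(2·3)=2.449, Central √(5·6)=5.477, Coastal √(1·2)=1.414, Highland (min 1).
Each quota rounded against its threshold gives North 6, South 2, East 4, West 2, Central 5, Coastal 1, Highland 1 (total 21).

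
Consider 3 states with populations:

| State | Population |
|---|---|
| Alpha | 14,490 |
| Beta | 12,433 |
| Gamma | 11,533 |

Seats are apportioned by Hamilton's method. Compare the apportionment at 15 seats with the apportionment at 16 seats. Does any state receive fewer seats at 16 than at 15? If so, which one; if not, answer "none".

none

At 15 seats: Alpha 6, Beta 5, Gamma 4.
At 16 seats: Alpha 6, Beta 5, Gamma 5.
No state's allocation decreased.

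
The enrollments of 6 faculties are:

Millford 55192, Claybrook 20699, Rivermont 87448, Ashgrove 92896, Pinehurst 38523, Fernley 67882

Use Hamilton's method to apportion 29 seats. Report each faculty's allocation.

Millford 4; Claybrook 2; Rivermont 7; Ashgrove 8; Pinehurst 3; Fernley 5

Total 362640; standard divisor 362640/29 ≈ 12504.828.
Standard quotas: Millford 4.4137, Claybrook 1.6553, Rivermont 6.9931, Ashgrove 7.4288, Pinehurst 3.0807, Fernley 5.4285.
Lower quotas: Millford 4, Claybrook 1, Rivermont 6, Ashgrove 7, Pinehurst 3, Fernley 5 (sum 26, leaving 3 seats).
Remainders in descending order: Rivermont 0.9931, Claybrook 0.6553, Ashgrove 0.4288, Fernley 0.4285, Millford 0.4137, Pinehurst 0.0807.
Largest remainders: Rivermont, Claybrook, Ashgrove receive the extra seats.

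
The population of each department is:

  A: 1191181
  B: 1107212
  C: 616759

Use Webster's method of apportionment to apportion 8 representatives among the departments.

Standard divisor 2915152/8 ≈ 364394; standard quotas: A 3.269, B 3.039, C 1.693.
Rounding to the nearest integer gives A 3, B 3, C 2 — total 8, matching the house size, so no adjustment is needed.

A=3, B=3, C=2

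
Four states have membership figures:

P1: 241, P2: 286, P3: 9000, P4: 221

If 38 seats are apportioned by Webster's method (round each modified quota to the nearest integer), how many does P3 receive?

Standard divisor 9748/38 ≈ 256.526; standard quotas: P1 0.939, P2 1.115, P3 35.084, P4 0.862.
Rounding to the nearest integer gives P1 1, P2 1, P3 35, P4 1 — total 38, matching the house size, so no adjustment is needed.
P3 receives 35.

35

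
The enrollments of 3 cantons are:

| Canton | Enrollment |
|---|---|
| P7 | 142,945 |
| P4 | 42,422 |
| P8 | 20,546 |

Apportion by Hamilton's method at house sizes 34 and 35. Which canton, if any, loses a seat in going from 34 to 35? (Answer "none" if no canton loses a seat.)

none

At 34 seats: P7 24, P4 7, P8 3.
At 35 seats: P7 24, P4 7, P8 4.
No canton's allocation decreased.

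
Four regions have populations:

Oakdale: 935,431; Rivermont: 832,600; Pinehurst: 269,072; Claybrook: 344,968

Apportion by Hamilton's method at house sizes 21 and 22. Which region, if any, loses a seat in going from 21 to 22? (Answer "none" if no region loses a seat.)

At 21 seats: Oakdale 8, Rivermont 7, Pinehurst 3, Claybrook 3.
At 22 seats: Oakdale 9, Rivermont 8, Pinehurst 2, Claybrook 3.
Pinehurst drops from 3 to 2.

Pinehurst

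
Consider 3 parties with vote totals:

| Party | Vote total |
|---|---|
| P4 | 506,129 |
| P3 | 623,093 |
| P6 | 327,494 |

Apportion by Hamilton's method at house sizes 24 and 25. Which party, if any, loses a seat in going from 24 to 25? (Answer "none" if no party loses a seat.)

At 24 seats: P4 8, P3 10, P6 6.
At 25 seats: P4 9, P3 11, P6 5.
P6 drops from 6 to 5.

P6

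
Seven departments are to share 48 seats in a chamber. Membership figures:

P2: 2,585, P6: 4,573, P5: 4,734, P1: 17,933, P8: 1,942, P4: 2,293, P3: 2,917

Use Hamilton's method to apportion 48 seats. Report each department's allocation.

Total 36977; standard divisor 36977/48 ≈ 770.354.
Standard quotas: P2 3.3556, P6 5.9362, P5 6.1452, P1 23.2789, P8 2.5209, P4 2.9766, P3 3.7866.
Lower quotas: P2 3, P6 5, P5 6, P1 23, P8 2, P4 2, P3 3 (sum 44, leaving 4 seats).
Remainders in descending order: P4 0.9766, P6 0.9362, P3 0.7866, P8 0.5209, P2 0.3556, P1 0.2789, P5 0.1452.
The surplus seats go to P4, P6, P3, P8.

P2=3, P6=6, P5=6, P1=23, P8=3, P4=3, P3=4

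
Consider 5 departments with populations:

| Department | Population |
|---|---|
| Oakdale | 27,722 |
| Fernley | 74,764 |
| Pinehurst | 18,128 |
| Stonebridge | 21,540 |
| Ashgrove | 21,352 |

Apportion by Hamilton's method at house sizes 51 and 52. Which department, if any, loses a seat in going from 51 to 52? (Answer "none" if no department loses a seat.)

At 51 seats: Oakdale 8, Fernley 23, Pinehurst 6, Stonebridge 7, Ashgrove 7.
At 52 seats: Oakdale 9, Fernley 24, Pinehurst 5, Stonebridge 7, Ashgrove 7.
Pinehurst drops from 6 to 5.

Pinehurst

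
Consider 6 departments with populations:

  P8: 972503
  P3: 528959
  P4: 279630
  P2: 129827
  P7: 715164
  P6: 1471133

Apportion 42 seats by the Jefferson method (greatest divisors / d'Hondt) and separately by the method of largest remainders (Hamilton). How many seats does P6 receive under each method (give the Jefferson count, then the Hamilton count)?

16 and 15

Jefferson: P8 10, P3 5, P4 3, P2 1, P7 7, P6 16.
Hamilton: P8 10, P3 6, P4 3, P2 1, P7 7, P6 15.
P6 gets 16 under Jefferson and 15 under Hamilton.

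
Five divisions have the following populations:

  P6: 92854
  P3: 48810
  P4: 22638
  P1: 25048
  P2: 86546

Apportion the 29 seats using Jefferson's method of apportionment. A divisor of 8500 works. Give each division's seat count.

With modified divisor 8500: modified quotas P6 10.924, P3 5.742, P4 2.663, P1 2.947, P2 10.182.
Rounding down: P6 10, P3 5, P4 2, P1 2, P2 10 (total 29).

P6 10; P3 5; P4 2; P1 2; P2 10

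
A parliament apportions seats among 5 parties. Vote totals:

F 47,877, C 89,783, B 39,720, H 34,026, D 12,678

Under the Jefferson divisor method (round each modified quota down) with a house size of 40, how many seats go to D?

2

Standard divisor 224084/40 ≈ 5602.1; standard quotas: F 8.546, C 16.027, B 7.090, H 6.074, D 2.263.
Rounding down gives 8, 16, 7, 6, 2 = 39 seats, so the divisor must be adjusted.
With modified divisor 5300: modified quotas F 9.033, C 16.940, B 7.494, H 6.420, D 2.392.
Rounding down: F 9, C 16, B 7, H 6, D 2 (total 40).
D receives 2.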